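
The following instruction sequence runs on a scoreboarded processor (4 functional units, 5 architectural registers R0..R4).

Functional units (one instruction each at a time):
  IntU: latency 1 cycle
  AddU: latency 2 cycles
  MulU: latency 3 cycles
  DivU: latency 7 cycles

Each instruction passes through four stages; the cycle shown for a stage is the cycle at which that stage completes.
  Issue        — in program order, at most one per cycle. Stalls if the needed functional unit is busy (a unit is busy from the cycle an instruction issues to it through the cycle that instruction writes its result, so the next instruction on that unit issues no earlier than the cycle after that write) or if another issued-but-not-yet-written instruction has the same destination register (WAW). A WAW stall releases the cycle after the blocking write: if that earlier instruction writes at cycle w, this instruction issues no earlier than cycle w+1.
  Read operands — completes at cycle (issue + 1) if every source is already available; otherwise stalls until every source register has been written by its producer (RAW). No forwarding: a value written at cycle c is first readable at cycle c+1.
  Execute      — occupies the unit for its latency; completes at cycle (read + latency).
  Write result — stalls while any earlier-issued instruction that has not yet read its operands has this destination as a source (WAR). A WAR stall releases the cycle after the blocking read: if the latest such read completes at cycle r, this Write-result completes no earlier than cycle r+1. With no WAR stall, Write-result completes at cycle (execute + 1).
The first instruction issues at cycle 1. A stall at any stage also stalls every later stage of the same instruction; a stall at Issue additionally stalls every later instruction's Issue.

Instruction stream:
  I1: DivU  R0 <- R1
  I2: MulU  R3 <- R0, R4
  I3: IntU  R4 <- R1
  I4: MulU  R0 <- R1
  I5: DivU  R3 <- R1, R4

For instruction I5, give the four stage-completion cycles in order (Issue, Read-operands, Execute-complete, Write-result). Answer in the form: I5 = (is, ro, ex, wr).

I5 = (17, 18, 25, 26)

1) issue 1, read 2, done 9, write 10
2) issue 2, read 11, done 14, write 15  <RAW R0: wait I1 write@10>
3) issue 3, read 4, done 5, write 12  <WAR R4: wait I2 read@11>
4) issue 16, read 17, done 20, write 21  <struct: MulU busy until I2 writes@15>
5) issue 17, read 18, done 25, write 26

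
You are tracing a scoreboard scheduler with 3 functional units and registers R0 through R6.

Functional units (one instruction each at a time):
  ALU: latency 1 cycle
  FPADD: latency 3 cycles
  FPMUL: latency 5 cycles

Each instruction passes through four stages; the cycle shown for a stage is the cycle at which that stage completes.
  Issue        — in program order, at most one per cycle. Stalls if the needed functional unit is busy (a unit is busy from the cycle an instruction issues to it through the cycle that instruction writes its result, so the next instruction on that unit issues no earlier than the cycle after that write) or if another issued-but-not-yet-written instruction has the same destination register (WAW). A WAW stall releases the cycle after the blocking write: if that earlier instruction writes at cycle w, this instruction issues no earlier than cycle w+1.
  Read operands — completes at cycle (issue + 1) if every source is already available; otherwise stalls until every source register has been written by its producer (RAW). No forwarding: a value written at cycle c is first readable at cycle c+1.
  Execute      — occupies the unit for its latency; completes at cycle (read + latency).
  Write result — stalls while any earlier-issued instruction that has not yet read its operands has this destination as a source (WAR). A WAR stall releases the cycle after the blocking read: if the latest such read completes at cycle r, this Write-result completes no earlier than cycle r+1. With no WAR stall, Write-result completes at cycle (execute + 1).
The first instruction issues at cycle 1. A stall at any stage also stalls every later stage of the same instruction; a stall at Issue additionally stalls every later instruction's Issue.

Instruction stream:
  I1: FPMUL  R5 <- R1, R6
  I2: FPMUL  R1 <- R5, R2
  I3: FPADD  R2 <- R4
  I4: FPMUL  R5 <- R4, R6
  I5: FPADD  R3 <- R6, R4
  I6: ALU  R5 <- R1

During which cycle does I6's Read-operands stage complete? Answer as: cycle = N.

[I1] 1/2/7/8
[I2] 9/10/15/16  (struct: FPMUL busy until I1 writes@8)
[I3] 10/11/14/15
[I4] 17/18/23/24  (struct: FPMUL busy until I2 writes@16)
[I5] 18/19/22/23
[I6] 25/26/27/28  (WAW R5: wait I4 write@24)

cycle = 26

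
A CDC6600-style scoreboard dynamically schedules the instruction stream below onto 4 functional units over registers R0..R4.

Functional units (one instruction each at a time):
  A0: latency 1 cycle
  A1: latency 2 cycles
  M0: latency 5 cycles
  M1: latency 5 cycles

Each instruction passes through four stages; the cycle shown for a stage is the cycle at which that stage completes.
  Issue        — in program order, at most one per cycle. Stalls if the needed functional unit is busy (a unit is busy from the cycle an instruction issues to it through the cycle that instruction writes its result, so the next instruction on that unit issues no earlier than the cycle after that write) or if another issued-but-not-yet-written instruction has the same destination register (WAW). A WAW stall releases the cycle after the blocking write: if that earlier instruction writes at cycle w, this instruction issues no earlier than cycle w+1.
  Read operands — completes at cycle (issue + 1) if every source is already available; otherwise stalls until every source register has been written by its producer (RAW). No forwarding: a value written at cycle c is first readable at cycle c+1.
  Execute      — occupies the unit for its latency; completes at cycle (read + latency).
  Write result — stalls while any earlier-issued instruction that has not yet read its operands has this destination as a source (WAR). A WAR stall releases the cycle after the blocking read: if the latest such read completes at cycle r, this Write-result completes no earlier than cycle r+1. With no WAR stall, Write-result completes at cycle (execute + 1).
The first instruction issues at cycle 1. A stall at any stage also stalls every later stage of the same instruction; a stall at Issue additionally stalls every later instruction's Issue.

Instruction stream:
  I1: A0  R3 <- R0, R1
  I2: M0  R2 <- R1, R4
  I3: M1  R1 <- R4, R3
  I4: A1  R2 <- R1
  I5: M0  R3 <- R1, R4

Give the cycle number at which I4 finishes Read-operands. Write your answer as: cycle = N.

cycle = 12

I1 -> (1, 2, 3, 4)
I2 -> (2, 3, 8, 9)
I3 -> (3, 5, 10, 11)  // RAW R3: wait I1 write@4
I4 -> (10, 12, 14, 15)  // WAW R2: wait I2 write@9, RAW R1: wait I3 write@11
I5 -> (11, 12, 17, 18)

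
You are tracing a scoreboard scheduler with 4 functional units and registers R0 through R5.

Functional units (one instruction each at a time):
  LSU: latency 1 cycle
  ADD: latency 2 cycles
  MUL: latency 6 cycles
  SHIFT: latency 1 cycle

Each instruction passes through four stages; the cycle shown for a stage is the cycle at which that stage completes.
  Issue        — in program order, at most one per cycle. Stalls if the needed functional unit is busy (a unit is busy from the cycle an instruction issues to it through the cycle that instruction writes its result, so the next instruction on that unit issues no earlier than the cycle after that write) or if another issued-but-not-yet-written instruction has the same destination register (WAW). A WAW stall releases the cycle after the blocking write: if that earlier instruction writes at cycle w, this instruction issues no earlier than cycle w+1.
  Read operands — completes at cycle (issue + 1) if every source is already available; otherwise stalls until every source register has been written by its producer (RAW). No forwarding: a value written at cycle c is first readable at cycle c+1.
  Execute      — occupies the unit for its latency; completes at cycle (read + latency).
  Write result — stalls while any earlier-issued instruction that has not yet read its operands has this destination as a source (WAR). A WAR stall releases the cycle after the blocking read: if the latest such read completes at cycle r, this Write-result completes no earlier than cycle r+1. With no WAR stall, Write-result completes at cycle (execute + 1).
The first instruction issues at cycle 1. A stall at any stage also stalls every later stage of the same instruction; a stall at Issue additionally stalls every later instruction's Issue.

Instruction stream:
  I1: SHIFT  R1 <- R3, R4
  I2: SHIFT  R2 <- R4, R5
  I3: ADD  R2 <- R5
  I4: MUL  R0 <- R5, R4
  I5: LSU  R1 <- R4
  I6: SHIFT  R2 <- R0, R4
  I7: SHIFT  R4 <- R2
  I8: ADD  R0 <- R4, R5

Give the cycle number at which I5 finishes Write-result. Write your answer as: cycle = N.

cycle = 14

c1: I1 issues→SHIFT
c2: I1 reads
c3: I1 exec-done
c4: I1 writes R1
c5: I2 issues→SHIFT
c6: I2 reads
c7: I2 exec-done
c8: I2 writes R2
c9: I3 issues→ADD
c10: I3 reads | I4 issues→MUL
c11: I4 reads | I5 issues→LSU
c12: I3 exec-done | I5 reads
c13: I3 writes R2 | I5 exec-done
c14: I5 writes R1 | I6 issues→SHIFT
c17: I4 exec-done
c18: I4 writes R0
c19: I6 reads
c20: I6 exec-done
c21: I6 writes R2
c22: I7 issues→SHIFT
c23: I7 reads | I8 issues→ADD
c24: I7 exec-done
c25: I7 writes R4
c26: I8 reads
c28: I8 exec-done
c29: I8 writes R0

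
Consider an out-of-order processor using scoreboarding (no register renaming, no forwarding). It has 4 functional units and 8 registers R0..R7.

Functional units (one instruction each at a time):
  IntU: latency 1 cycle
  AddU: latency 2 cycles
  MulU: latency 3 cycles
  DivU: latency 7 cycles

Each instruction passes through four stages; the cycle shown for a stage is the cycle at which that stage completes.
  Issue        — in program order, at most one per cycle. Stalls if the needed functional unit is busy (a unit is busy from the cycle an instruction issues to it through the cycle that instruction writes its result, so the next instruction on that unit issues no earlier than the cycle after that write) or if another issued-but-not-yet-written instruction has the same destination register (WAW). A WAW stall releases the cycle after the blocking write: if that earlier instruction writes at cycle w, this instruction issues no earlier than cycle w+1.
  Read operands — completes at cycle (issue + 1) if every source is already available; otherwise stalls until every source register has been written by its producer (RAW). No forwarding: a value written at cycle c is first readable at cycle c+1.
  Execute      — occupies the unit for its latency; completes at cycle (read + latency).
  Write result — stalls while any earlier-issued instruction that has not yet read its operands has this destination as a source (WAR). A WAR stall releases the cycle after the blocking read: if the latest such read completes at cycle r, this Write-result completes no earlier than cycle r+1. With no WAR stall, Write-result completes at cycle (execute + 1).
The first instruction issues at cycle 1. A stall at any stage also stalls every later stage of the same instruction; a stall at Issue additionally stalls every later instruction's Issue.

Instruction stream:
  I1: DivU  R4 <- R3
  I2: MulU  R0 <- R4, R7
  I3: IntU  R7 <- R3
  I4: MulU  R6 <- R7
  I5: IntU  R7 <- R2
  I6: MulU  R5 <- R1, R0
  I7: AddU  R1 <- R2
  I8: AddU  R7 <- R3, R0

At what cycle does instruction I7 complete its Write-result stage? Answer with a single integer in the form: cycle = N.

cycle = 27

I1  is:1  ro:2  ex:9  wr:10
I2  is:2  ro:11  ex:14  wr:15  — RAW R4: wait I1 write@10
I3  is:3  ro:4  ex:5  wr:12  — WAR R7: wait I2 read@11
I4  is:16  ro:17  ex:20  wr:21  — struct: MulU busy until I2 writes@15
I5  is:17  ro:18  ex:19  wr:20
I6  is:22  ro:23  ex:26  wr:27  — struct: MulU busy until I4 writes@21
I7  is:23  ro:24  ex:26  wr:27
I8  is:28  ro:29  ex:31  wr:32  — struct: AddU busy until I7 writes@27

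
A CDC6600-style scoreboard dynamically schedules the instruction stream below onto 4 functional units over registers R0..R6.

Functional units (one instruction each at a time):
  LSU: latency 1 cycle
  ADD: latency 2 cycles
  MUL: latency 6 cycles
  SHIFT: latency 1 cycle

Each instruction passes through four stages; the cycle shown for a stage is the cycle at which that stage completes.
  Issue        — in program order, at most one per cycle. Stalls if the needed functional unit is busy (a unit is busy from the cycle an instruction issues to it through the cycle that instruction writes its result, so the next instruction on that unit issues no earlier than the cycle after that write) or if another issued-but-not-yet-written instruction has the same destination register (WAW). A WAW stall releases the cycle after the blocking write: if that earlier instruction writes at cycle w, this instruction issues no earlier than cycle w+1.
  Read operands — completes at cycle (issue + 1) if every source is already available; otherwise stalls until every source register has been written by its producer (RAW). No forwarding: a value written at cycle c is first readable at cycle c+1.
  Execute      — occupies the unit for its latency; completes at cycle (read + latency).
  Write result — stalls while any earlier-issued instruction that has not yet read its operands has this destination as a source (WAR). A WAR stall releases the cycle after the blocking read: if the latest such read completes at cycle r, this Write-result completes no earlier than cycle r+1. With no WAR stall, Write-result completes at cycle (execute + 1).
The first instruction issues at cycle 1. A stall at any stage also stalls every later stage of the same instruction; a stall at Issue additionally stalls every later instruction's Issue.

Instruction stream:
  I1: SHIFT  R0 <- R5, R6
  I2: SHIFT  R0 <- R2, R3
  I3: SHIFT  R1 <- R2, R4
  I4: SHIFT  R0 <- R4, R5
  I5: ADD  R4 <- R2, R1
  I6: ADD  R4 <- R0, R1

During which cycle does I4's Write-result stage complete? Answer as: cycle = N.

[1] I1 issues→SHIFT
[2] I1 reads
[3] I1 exec-done
[4] I1 writes R0
[5] I2 issues→SHIFT
[6] I2 reads
[7] I2 exec-done
[8] I2 writes R0
[9] I3 issues→SHIFT
[10] I3 reads
[11] I3 exec-done
[12] I3 writes R1
[13] I4 issues→SHIFT
[14] I4 reads · I5 issues→ADD
[15] I4 exec-done · I5 reads
[16] I4 writes R0
[17] I5 exec-done
[18] I5 writes R4
[19] I6 issues→ADD
[20] I6 reads
[22] I6 exec-done
[23] I6 writes R4

cycle = 16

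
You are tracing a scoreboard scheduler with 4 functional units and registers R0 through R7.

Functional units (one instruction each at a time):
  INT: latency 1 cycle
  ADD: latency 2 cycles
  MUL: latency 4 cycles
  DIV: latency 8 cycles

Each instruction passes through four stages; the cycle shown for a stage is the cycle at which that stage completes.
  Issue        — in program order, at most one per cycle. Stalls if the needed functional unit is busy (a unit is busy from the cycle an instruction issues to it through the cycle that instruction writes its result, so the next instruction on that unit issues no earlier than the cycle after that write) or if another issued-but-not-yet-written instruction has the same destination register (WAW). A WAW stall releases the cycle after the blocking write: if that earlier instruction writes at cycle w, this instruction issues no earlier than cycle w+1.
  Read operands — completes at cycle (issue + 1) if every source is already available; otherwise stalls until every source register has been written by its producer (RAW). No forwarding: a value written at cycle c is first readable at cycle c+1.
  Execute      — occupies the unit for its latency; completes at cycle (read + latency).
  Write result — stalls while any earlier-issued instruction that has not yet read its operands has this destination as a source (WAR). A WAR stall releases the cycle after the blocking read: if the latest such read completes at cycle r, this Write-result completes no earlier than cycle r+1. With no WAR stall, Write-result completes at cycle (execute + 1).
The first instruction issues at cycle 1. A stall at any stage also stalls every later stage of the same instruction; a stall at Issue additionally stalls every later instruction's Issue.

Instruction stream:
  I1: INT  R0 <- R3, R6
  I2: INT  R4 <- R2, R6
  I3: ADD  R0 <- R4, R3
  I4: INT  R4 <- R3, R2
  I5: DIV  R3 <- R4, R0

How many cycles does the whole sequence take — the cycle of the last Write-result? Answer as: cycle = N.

cycle = 22

[1] I1→INT
[2] I1 RO
[3] I1 EX
[4] I1 WR R0
[5] I2→INT
[6] I2 RO, I3→ADD
[7] I2 EX
[8] I2 WR R4
[9] I3 RO, I4→INT
[10] I4 RO, I5→DIV
[11] I3 EX, I4 EX
[12] I3 WR R0, I4 WR R4
[13] I5 RO
[21] I5 EX
[22] I5 WR R3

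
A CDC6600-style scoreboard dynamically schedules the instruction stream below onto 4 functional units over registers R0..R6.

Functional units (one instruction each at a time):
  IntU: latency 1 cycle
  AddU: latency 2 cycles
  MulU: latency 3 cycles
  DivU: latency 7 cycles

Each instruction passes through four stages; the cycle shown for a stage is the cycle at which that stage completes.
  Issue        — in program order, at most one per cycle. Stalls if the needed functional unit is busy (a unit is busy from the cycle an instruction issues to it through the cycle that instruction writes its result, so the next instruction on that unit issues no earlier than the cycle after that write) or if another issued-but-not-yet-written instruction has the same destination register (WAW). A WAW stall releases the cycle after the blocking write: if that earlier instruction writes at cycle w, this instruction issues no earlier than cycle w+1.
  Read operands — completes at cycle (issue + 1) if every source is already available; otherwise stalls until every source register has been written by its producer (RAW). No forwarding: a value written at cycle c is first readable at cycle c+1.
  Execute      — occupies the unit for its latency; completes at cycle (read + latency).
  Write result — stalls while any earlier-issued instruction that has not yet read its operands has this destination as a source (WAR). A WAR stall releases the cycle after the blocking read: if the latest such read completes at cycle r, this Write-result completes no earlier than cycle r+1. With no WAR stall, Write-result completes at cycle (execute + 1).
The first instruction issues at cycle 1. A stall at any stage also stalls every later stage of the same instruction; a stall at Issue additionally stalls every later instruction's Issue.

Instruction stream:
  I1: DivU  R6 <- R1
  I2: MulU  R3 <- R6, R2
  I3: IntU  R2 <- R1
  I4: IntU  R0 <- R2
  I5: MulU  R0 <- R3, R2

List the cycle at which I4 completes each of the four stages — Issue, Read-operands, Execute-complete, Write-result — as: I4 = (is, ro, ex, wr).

I4 = (13, 14, 15, 16)

1) issue 1, read 2, done 9, write 10
2) issue 2, read 11, done 14, write 15  <RAW R6: wait I1 write@10>
3) issue 3, read 4, done 5, write 12  <WAR R2: wait I2 read@11>
4) issue 13, read 14, done 15, write 16  <struct: IntU busy until I3 writes@12>
5) issue 17, read 18, done 21, write 22  <WAW R0: wait I4 write@16>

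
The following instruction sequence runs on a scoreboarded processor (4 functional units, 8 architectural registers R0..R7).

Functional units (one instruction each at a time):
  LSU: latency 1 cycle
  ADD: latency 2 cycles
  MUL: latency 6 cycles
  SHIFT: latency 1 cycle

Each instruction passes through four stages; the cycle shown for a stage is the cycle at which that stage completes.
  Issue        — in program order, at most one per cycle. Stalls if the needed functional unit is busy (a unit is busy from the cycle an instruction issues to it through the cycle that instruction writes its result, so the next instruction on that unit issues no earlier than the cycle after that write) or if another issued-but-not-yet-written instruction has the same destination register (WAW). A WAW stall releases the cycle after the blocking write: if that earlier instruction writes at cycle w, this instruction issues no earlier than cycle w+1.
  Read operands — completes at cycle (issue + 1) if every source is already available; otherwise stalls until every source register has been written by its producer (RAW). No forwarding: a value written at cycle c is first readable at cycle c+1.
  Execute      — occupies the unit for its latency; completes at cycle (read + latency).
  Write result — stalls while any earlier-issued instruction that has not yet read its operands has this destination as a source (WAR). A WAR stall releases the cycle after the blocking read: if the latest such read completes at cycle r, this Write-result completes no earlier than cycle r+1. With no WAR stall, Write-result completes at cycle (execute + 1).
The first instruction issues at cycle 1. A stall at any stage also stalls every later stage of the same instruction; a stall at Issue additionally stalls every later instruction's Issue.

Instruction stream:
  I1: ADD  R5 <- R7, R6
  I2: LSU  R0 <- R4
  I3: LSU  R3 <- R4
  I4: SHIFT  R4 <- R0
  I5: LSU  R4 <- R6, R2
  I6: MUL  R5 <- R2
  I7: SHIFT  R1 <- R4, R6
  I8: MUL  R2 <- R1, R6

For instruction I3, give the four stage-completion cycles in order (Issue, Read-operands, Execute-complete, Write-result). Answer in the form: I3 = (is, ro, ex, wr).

cycle 1: I1 dispatched to ADD
cycle 2: I1 operands ready · I2 dispatched to LSU
cycle 3: I2 operands ready
cycle 4: I1 complete · I2 complete
cycle 5: R5←I1 · R0←I2
cycle 6: I3 dispatched to LSU
cycle 7: I3 operands ready · I4 dispatched to SHIFT
cycle 8: I3 complete · I4 operands ready
cycle 9: R3←I3 · I4 complete
cycle 10: R4←I4
cycle 11: I5 dispatched to LSU
cycle 12: I5 operands ready · I6 dispatched to MUL
cycle 13: I5 complete · I6 operands ready · I7 dispatched to SHIFT
cycle 14: R4←I5
cycle 15: I7 operands ready
cycle 16: I7 complete
cycle 17: R1←I7
cycle 19: I6 complete
cycle 20: R5←I6
cycle 21: I8 dispatched to MUL
cycle 22: I8 operands ready
cycle 28: I8 complete
cycle 29: R2←I8

I3 = (6, 7, 8, 9)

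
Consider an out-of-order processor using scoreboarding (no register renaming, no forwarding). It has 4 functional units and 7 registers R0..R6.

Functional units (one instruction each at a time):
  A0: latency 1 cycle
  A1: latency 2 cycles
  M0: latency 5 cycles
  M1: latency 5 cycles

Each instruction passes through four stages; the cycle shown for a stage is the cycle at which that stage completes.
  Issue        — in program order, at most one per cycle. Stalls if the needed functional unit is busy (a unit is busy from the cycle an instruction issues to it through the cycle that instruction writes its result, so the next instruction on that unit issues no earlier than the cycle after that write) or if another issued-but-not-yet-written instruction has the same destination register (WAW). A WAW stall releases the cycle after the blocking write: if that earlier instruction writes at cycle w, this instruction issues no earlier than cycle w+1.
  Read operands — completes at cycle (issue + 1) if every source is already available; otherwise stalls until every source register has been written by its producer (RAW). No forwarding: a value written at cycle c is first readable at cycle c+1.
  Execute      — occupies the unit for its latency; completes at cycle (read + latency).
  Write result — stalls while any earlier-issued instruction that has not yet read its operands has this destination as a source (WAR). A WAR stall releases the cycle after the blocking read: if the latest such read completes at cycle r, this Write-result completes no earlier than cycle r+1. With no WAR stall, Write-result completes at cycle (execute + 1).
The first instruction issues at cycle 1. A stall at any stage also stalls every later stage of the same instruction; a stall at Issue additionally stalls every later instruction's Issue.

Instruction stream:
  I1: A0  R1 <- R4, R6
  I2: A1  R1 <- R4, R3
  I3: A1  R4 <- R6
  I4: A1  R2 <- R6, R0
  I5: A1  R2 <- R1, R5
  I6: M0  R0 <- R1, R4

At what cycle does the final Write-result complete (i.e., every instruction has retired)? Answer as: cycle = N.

cycle = 28

[I1] 1/2/3/4
[I2] 5/6/8/9  (WAW R1: wait I1 write@4)
[I3] 10/11/13/14  (struct: A1 busy until I2 writes@9)
[I4] 15/16/18/19  (struct: A1 busy until I3 writes@14)
[I5] 20/21/23/24  (struct: A1 busy until I4 writes@19)
[I6] 21/22/27/28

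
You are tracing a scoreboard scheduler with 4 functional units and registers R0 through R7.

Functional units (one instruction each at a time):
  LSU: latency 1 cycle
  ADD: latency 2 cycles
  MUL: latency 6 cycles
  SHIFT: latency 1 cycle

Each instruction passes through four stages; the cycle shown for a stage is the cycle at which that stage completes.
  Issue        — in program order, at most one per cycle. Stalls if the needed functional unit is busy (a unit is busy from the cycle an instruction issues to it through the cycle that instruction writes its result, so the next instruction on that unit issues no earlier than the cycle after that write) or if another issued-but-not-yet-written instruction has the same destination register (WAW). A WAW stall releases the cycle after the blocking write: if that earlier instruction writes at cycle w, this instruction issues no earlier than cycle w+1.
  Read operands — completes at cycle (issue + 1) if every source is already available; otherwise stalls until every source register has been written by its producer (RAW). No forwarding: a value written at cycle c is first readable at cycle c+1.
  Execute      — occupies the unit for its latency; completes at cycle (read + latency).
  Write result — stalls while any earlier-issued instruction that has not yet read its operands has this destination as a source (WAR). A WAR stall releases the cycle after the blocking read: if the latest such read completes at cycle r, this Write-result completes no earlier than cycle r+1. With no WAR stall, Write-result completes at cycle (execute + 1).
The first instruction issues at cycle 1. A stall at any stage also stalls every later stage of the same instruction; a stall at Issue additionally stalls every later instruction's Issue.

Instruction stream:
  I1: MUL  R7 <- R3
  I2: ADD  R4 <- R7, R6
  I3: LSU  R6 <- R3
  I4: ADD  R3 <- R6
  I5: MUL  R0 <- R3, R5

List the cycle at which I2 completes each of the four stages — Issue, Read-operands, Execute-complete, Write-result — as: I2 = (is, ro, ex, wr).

cycle 1: I1→MUL
cycle 2: I1 RO, I2→ADD
cycle 3: I3→LSU
cycle 4: I3 RO
cycle 5: I3 EX
cycle 8: I1 EX
cycle 9: I1 WR R7
cycle 10: I2 RO
cycle 11: I3 WR R6
cycle 12: I2 EX
cycle 13: I2 WR R4
cycle 14: I4→ADD
cycle 15: I4 RO, I5→MUL
cycle 17: I4 EX
cycle 18: I4 WR R3
cycle 19: I5 RO
cycle 25: I5 EX
cycle 26: I5 WR R0

I2 = (2, 10, 12, 13)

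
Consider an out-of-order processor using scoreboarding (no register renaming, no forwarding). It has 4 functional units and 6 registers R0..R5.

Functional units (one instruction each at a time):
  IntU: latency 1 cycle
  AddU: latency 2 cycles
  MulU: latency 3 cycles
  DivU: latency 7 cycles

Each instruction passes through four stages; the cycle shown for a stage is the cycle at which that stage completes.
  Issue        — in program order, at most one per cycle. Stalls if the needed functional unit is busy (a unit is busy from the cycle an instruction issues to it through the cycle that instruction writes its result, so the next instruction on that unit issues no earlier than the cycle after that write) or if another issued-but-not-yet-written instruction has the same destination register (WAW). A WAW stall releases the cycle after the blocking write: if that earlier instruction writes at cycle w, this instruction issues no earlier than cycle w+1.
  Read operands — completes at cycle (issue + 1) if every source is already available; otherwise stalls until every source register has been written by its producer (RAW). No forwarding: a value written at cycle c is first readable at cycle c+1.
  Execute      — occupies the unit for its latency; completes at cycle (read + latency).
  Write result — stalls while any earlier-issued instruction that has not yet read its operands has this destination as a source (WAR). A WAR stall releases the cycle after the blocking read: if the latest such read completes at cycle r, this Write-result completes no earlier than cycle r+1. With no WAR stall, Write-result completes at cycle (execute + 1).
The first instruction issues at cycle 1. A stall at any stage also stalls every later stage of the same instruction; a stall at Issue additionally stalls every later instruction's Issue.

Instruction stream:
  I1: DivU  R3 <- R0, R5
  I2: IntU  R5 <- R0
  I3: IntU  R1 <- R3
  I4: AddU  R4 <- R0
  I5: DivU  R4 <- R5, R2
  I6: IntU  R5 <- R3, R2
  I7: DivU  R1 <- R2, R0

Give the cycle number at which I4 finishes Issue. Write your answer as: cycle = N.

cycle = 7

c1: I1→DivU
c2: I1 RO · I2→IntU
c3: I2 RO
c4: I2 EX
c5: I2 WR R5
c6: I3→IntU
c7: I4→AddU
c8: I4 RO
c9: I1 EX
c10: I1 WR R3 · I4 EX
c11: I3 RO · I4 WR R4
c12: I3 EX · I5→DivU
c13: I3 WR R1 · I5 RO
c14: I6→IntU
c15: I6 RO
c16: I6 EX
c17: I6 WR R5
c20: I5 EX
c21: I5 WR R4
c22: I7→DivU
c23: I7 RO
c30: I7 EX
c31: I7 WR R1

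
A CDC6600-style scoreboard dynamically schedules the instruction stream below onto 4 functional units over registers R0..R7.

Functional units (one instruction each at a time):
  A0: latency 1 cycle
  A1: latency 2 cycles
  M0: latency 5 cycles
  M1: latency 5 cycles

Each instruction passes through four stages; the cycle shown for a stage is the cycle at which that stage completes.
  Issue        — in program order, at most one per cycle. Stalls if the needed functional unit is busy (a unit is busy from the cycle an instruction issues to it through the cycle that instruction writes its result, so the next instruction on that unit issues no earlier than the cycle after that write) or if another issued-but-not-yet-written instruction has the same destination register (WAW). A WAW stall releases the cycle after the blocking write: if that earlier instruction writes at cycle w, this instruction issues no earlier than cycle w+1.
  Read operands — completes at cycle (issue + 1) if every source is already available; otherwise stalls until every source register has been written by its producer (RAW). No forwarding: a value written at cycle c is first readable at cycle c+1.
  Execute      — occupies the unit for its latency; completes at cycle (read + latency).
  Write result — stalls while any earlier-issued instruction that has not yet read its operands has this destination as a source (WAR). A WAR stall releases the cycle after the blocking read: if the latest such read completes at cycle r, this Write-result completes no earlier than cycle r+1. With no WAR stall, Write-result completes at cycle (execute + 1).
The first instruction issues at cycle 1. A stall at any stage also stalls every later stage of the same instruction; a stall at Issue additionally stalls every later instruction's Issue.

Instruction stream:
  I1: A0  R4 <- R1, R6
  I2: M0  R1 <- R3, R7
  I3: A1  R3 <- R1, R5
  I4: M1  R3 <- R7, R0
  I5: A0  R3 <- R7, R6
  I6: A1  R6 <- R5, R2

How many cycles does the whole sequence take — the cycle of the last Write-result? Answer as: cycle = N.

[1] I1 issues→A0
[2] I1 reads · I2 issues→M0
[3] I1 exec-done · I2 reads · I3 issues→A1
[4] I1 writes R4
[8] I2 exec-done
[9] I2 writes R1
[10] I3 reads
[12] I3 exec-done
[13] I3 writes R3
[14] I4 issues→M1
[15] I4 reads
[20] I4 exec-done
[21] I4 writes R3
[22] I5 issues→A0
[23] I5 reads · I6 issues→A1
[24] I5 exec-done · I6 reads
[25] I5 writes R3
[26] I6 exec-done
[27] I6 writes R6

cycle = 27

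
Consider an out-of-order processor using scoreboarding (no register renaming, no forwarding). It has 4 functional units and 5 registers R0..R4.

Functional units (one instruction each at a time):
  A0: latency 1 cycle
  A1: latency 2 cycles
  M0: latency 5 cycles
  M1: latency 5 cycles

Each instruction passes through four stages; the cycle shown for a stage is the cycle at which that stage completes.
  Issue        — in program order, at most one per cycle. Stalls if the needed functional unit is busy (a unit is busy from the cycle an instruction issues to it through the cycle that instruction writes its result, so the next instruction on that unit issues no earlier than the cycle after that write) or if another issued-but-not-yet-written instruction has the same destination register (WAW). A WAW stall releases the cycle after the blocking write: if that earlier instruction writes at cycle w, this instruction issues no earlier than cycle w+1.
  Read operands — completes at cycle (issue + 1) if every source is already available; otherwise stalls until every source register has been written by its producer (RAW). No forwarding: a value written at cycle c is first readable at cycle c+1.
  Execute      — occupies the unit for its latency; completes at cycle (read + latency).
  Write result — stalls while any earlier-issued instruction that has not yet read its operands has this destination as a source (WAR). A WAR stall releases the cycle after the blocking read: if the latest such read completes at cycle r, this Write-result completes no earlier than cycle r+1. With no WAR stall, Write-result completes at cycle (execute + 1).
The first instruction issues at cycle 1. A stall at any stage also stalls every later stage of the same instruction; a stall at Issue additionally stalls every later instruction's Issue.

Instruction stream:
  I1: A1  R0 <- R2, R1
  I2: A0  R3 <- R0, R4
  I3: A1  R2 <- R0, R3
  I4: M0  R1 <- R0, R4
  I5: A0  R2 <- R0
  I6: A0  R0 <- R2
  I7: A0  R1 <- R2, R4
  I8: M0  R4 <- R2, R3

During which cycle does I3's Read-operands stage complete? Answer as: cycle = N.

1) issue 1, read 2, done 4, write 5
2) issue 2, read 6, done 7, write 8  <RAW R0: wait I1 write@5>
3) issue 6, read 9, done 11, write 12  <struct: A1 busy until I1 writes@5 / RAW R3: wait I2 write@8>
4) issue 7, read 8, done 13, write 14
5) issue 13, read 14, done 15, write 16  <WAW R2: wait I3 write@12>
6) issue 17, read 18, done 19, write 20  <struct: A0 busy until I5 writes@16>
7) issue 21, read 22, done 23, write 24  <struct: A0 busy until I6 writes@20>
8) issue 22, read 23, done 28, write 29

cycle = 9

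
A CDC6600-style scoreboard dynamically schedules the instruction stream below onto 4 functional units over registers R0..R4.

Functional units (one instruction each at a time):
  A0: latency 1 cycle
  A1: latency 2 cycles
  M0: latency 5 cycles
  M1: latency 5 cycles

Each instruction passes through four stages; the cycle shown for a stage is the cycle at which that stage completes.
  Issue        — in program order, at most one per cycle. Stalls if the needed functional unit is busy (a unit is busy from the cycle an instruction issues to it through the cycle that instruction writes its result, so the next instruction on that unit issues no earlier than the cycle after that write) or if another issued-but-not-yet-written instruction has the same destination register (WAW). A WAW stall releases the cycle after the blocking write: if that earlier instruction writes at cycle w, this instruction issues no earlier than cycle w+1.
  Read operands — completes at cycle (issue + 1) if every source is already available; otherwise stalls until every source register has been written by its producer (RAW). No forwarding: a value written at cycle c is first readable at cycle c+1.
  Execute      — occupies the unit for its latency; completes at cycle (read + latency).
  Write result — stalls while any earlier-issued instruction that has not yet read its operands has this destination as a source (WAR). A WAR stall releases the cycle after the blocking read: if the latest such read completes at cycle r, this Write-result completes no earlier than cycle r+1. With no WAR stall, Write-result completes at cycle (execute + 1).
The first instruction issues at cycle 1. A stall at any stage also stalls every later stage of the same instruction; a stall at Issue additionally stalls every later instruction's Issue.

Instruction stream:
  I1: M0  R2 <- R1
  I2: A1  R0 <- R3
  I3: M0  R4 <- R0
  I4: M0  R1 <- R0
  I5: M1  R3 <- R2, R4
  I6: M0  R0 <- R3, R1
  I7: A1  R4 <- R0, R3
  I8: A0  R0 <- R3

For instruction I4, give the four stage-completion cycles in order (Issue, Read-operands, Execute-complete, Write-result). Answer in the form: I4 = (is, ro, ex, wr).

c1: I1→M0
c2: I1 RO; I2→A1
c3: I2 RO
c5: I2 EX
c6: I2 WR R0
c7: I1 EX
c8: I1 WR R2
c9: I3→M0
c10: I3 RO
c15: I3 EX
c16: I3 WR R4
c17: I4→M0
c18: I4 RO; I5→M1
c19: I5 RO
c23: I4 EX
c24: I4 WR R1; I5 EX
c25: I5 WR R3; I6→M0
c26: I6 RO; I7→A1
c31: I6 EX
c32: I6 WR R0
c33: I7 RO; I8→A0
c34: I8 RO
c35: I7 EX; I8 EX
c36: I7 WR R4; I8 WR R0

I4 = (17, 18, 23, 24)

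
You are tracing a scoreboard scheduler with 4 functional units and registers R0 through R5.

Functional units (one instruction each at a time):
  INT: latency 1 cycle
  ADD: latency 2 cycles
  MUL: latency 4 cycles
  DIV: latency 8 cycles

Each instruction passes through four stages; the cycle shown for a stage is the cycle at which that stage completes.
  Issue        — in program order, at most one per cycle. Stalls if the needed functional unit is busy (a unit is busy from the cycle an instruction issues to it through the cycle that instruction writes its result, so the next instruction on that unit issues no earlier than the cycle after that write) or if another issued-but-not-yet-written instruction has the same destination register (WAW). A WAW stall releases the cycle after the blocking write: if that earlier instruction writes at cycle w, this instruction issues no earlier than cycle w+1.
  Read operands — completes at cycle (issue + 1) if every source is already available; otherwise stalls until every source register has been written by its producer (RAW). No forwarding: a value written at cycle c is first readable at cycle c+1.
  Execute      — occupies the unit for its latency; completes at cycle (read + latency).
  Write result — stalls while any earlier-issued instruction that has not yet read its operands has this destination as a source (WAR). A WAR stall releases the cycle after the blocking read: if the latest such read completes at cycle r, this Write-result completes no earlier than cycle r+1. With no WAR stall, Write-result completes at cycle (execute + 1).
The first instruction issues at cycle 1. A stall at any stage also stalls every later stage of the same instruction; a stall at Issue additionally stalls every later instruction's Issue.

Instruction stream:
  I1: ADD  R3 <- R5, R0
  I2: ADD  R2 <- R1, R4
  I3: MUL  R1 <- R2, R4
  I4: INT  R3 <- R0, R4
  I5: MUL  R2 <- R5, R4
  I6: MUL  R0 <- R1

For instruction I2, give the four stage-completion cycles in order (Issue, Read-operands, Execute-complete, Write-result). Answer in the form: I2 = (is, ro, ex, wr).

I2 = (6, 7, 9, 10)

cycle 1: I1 dispatched to ADD
cycle 2: I1 operands ready
cycle 4: I1 complete
cycle 5: R3←I1
cycle 6: I2 dispatched to ADD
cycle 7: I2 operands ready, I3 dispatched to MUL
cycle 8: I4 dispatched to INT
cycle 9: I2 complete, I4 operands ready
cycle 10: R2←I2, I4 complete
cycle 11: I3 operands ready, R3←I4
cycle 15: I3 complete
cycle 16: R1←I3
cycle 17: I5 dispatched to MUL
cycle 18: I5 operands ready
cycle 22: I5 complete
cycle 23: R2←I5
cycle 24: I6 dispatched to MUL
cycle 25: I6 operands ready
cycle 29: I6 complete
cycle 30: R0←I6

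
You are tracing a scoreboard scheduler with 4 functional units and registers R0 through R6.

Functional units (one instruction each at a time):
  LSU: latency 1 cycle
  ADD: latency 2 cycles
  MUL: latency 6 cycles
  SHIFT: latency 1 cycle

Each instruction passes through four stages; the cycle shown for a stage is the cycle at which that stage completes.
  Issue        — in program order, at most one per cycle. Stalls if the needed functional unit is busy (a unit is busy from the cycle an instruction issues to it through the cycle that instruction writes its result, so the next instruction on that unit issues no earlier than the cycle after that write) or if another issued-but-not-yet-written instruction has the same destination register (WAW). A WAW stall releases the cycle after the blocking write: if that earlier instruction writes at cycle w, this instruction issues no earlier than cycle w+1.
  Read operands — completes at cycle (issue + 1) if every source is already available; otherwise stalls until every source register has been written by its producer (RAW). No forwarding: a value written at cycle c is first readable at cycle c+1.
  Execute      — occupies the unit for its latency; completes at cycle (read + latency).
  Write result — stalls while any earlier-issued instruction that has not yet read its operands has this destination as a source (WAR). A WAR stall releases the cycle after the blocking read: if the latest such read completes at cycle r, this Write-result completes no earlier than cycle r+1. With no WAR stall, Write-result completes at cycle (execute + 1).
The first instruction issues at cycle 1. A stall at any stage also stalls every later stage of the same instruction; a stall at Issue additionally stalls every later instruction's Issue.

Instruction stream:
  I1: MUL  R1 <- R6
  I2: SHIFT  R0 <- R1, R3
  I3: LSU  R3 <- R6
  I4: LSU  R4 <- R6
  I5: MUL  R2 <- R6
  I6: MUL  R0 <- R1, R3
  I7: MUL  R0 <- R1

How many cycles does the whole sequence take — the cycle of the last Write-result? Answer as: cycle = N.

cycle 1: I1 dispatched to MUL
cycle 2: I1 operands ready, I2 dispatched to SHIFT
cycle 3: I3 dispatched to LSU
cycle 4: I3 operands ready
cycle 5: I3 complete
cycle 8: I1 complete
cycle 9: R1←I1
cycle 10: I2 operands ready
cycle 11: I2 complete, R3←I3
cycle 12: R0←I2, I4 dispatched to LSU
cycle 13: I4 operands ready, I5 dispatched to MUL
cycle 14: I4 complete, I5 operands ready
cycle 15: R4←I4
cycle 20: I5 complete
cycle 21: R2←I5
cycle 22: I6 dispatched to MUL
cycle 23: I6 operands ready
cycle 29: I6 complete
cycle 30: R0←I6
cycle 31: I7 dispatched to MUL
cycle 32: I7 operands ready
cycle 38: I7 complete
cycle 39: R0←I7

cycle = 39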